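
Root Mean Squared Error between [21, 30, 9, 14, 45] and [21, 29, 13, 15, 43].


MSE = 22/5 = 4.4
RMSE = √(22/5) = 2.0976

2.0976


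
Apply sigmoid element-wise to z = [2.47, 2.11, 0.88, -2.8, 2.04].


σ(2.47) = 1/(1+e^-2.47) = 0.922
σ(2.11) = 1/(1+e^-2.11) = 0.8919
σ(0.88) = 1/(1+e^-0.88) = 0.7068
σ(-2.8) = 1/(1+e^2.8) = 0.0573
σ(2.04) = 1/(1+e^-2.04) = 0.8849
result = [0.922, 0.8919, 0.7068, 0.0573, 0.8849]

[0.922, 0.8919, 0.7068, 0.0573, 0.8849]


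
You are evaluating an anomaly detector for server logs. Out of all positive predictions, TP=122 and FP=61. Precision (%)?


Precision = TP/(TP+FP)
= 122/(122+61)
= 122/183 = 66.67%

66.67%


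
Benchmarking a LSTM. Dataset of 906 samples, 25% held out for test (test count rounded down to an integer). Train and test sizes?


Test = ⌊906·25/100⌋ = 226
Train = 906 - 226 = 680

Train: 680, Test: 226


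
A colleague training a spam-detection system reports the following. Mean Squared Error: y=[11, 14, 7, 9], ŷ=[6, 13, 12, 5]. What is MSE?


Squared errors: (11-6)²=25, (14-13)²=1, (7-12)²=25, (9-5)²=16
Sum = 67
MSE = 67/4 = 67/4

67/4


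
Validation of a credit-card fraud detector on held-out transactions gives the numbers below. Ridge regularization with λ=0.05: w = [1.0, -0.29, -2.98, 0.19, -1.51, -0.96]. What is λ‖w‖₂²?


‖w‖₂² = (1.0)² + (-0.29)² + (-2.98)² + (0.19)² + (-1.51)² + (-0.96)²
     = 1 + 0.0841 + 8.8804 + 0.0361 + 2.2801 + 0.9216
     = 13.2023
λ·‖w‖₂² = 0.05·13.2023 = 0.660115

0.660115


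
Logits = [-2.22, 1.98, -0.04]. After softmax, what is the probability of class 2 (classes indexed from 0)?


Exponentials: e^-2.22=0.1086, e^1.98=7.2427, e^-0.04=0.9608
Sum = 8.3121
Softmax = [0.0131, 0.8713, 0.1156]
p[2] = 0.9608/8.3121 = 0.1156

0.1156


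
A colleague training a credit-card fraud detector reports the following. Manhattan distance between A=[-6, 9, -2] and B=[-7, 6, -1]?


d = |-6+ 7| + |9-6| + |-2+ 1|
  = 1 + 3 + 1
  = 5

5


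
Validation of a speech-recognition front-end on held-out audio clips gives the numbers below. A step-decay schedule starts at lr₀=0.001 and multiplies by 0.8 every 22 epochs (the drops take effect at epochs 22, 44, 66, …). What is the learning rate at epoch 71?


n_drops = ⌊71/22⌋ = 3
lr = 0.001·0.8^3 = 0.001·0.512 = 0.000512

0.000512


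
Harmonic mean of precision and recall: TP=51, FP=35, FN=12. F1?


Precision = 51/86 = 0.593
Recall = 51/63 = 0.8095
F1 = 2·P·R/(P+R) = 2·TP/(2·TP+FP+FN) = 102/(102+35+12) = 102/149 = 0.6846

0.6846


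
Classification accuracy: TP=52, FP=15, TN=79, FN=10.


Accuracy = (TP+TN)/(TP+TN+FP+FN)
= (52+79)/(156)
= 131/156 = 83.97%

83.97%


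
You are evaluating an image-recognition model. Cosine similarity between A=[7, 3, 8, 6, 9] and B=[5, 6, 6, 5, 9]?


A·B = 7·5 + 3·6 + 8·6 + 6·5 + 9·9 = 212
‖A‖ = √239 = 15.4596, ‖B‖ = √203 = 14.2478
cos = 212/(√239·√203) = 212/√48517 = 0.9625

0.9625


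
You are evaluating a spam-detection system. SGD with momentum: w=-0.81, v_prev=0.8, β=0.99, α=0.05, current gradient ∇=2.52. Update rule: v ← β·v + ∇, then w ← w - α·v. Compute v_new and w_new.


v_new = 0.99·0.8 + 2.52 = 0.792 + 2.52 = 3.312
w_new = -0.81 - 0.05·3.312 = -0.81 - 0.1656 = -0.9756

v_new=3.312, w_new=-0.9756


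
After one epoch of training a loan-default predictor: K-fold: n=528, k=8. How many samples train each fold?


Fold size = 528/8 = 66
Training per fold = 528 - 66 = 462

462


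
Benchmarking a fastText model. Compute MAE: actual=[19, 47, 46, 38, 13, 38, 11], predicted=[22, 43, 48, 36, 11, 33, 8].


Absolute errors: |19-22|=3, |47-43|=4, |46-48|=2, |38-36|=2, |13-11|=2, |38-33|=5, |11-8|=3
Sum = 21
MAE = 21/7 = 3

3


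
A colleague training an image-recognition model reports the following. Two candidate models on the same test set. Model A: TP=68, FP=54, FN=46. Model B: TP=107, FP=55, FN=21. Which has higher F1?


Model A: P=68/122=0.5574, R=68/114=0.5965, F1=2PR/(P+R)=2TP/(2TP+FP+FN)=136/236=0.5763
Model B: P=107/162=0.6605, R=107/128=0.8359, F1=2PR/(P+R)=2TP/(2TP+FP+FN)=214/290=0.7379
0.5763 < 0.7379 → Model B

Model B


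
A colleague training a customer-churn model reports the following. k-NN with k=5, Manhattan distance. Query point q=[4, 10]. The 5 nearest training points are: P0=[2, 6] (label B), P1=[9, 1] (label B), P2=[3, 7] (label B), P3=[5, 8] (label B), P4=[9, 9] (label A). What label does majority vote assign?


d(q,P0) = 6  (label B)
d(q,P1) = 14  (label B)
d(q,P2) = 4  (label B)
d(q,P3) = 3  (label B)
d(q,P4) = 6  (label A)
Votes: A=1, B=4
Majority → B

B


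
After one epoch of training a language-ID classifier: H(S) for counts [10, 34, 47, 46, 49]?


Probabilities: [10/186, 34/186, 47/186, 46/186, 49/186] ≈ [0.0538, 0.1828, 0.2527, 0.2473, 0.2634]
H = -((10/186)·log₂(10/186) + (34/186)·log₂(34/186) + (47/186)·log₂(47/186) + (46/186)·log₂(46/186) + (49/186)·log₂(49/186))
  = 2.1818 bits

2.1818 bits


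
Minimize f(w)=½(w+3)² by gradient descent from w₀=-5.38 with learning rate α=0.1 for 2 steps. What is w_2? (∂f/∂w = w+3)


step 1: grad = -5.38+3 = -2.38; w = -5.38 - 0.1·(-2.38) = -5.142
step 2: grad = -5.142+3 = -2.142; w = -5.142 - 0.1·(-2.142) = -4.9278

-4.9278


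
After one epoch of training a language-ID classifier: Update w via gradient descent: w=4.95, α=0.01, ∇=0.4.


w_new = w - α·∇
= 4.95 - 0.01·0.4
= 4.95 - 0.004
= 4.946

4.946


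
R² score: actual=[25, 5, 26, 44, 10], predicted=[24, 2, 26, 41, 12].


ȳ = 22
SS_res = Σ(y-ŷ)² = 23
SS_tot = Σ(y-ȳ)² = 942
R² = 1 - SS_res/SS_tot = 1 - 0.0244 = 0.9756

0.9756


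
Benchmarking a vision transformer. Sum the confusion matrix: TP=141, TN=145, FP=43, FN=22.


Total = TP + TN + FP + FN
= 141 + 145 + 43 + 22
= 351
(Predicted positive: 184, predicted negative: 167)

351


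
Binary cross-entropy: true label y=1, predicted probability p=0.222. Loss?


BCE = -[y·ln(p) + (1-y)·ln(1-p)]
= -1·ln(0.222) - 0
= -ln(0.222) = 1.5051

1.5051


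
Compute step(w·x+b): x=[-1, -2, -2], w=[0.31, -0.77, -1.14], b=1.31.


z = (-1)·(0.31) + (-2)·(-0.77) + (-2)·(-1.14) + 1.31
  = 4.82
step(z) = 1 (z≥0)

1


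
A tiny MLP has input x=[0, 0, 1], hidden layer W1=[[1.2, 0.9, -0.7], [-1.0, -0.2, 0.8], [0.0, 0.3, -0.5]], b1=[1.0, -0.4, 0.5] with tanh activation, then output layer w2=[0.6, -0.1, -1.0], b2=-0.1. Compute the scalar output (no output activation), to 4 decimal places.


z1[0] = (1.2)·(0) + (0.9)·(0) + (-0.7)·(1) + 1.0 = 0.3
z1[1] = (-1.0)·(0) + (-0.2)·(0) + (0.8)·(1) - 0.4 = 0.4
z1[2] = (0.0)·(0) + (0.3)·(0) + (-0.5)·(1) + 0.5 = 0.0
h = tanh(z1) = [0.2913, 0.3799, 0.0]
output = (0.6)·(0.2913) + (-0.1)·(0.3799) + (-1.0)·(0.0) - 0.1 = 0.0368

0.0368


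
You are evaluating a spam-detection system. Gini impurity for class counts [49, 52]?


Probabilities: [49/101, 52/101] ≈ [0.4851, 0.5149]
Σpᵢ² = (2401 + 2704)/101² = 5105/10201
Gini = 1 - Σpᵢ² = 1 - 5105/10201 = 0.4996

0.4996


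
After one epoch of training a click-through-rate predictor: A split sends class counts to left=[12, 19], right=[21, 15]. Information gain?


Parent = [33, 34], H_parent = 0.9998
H_left = 0.9629 (n=31), H_right = 0.9799 (n=36)
H_children = (31/67)·0.9629 + (36/67)·0.9799 = 0.972
IG = 0.9998 - 0.972 = 0.0278

0.0278


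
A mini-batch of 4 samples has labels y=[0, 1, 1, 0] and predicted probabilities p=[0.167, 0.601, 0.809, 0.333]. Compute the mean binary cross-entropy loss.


L[0] = -ln(1-0.167) = -ln(0.833) = 0.1827
L[1] = -ln(0.601) = 0.5092
L[2] = -ln(0.809) = 0.212
L[3] = -ln(1-0.333) = -ln(0.667) = 0.405
mean = (0.1827 + 0.5092 + 0.212 + 0.405)/4 = 0.3272

0.3272


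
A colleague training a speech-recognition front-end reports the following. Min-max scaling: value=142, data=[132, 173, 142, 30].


min=30, max=173
(142-30)/(173-30) = 112/143 = 0.7832

0.7832


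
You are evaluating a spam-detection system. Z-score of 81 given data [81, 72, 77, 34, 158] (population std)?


μ = 84.4, σ = 40.4406
z = (81 - 84.4)/40.4406 = -0.0841

-0.0841


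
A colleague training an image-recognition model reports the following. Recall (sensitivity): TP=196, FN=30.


Recall = TP/(TP+FN)
= 196/(196+30)
= 196/226 = 86.73%

86.73%


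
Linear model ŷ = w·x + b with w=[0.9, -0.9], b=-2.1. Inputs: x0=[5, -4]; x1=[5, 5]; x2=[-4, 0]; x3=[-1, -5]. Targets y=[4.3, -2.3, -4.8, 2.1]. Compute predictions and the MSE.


ŷ0 = (0.9)·(5) + (-0.9)·(-4) - 2.1 = 6.0
ŷ1 = (0.9)·(5) + (-0.9)·(5) - 2.1 = -2.1
ŷ2 = (0.9)·(-4) + (-0.9)·(0) - 2.1 = -5.7
ŷ3 = (0.9)·(-1) + (-0.9)·(-5) - 2.1 = 1.5
errors² = [2.89, 0.04, 0.81, 0.36]
MSE = 4.1000/4 = 1.025

1.025


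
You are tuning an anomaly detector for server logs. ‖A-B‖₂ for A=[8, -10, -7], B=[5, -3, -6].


d = √((8-5)² + (-10+ 3)² + (-7+ 6)²)
  = √(9 + 49 + 1)
  = √59 = 7.6811

7.6811


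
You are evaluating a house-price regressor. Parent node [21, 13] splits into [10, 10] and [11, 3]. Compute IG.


Parent = [21, 13], H_parent = 0.9597
H_left = 1 (n=20), H_right = 0.7496 (n=14)
H_children = (20/34)·1 + (14/34)·0.7496 = 0.8969
IG = 0.9597 - 0.8969 = 0.0628

0.0628


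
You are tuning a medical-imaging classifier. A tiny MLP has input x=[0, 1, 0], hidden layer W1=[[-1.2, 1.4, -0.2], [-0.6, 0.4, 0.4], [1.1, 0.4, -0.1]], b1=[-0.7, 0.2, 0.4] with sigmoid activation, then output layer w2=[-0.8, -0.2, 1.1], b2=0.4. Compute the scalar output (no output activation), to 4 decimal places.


z1[0] = (-1.2)·(0) + (1.4)·(1) + (-0.2)·(0) - 0.7 = 0.7
z1[1] = (-0.6)·(0) + (0.4)·(1) + (0.4)·(0) + 0.2 = 0.6
z1[2] = (1.1)·(0) + (0.4)·(1) + (-0.1)·(0) + 0.4 = 0.8
h = sigmoid(z1) = [0.6682, 0.6457, 0.69]
output = (-0.8)·(0.6682) + (-0.2)·(0.6457) + (1.1)·(0.69) + 0.4 = 0.4953

0.4953


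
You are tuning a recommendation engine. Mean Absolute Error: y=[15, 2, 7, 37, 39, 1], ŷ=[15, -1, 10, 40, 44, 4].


Absolute errors: |15-15|=0, |2+ 1|=3, |7-10|=3, |37-40|=3, |39-44|=5, |1-4|=3
Sum = 17
MAE = 17/6 = 17/6

17/6


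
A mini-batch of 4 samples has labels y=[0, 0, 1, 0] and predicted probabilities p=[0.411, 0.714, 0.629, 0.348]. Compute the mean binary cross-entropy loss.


L[0] = -ln(1-0.411) = -ln(0.589) = 0.5293
L[1] = -ln(1-0.714) = -ln(0.286) = 1.2518
L[2] = -ln(0.629) = 0.4636
L[3] = -ln(1-0.348) = -ln(0.652) = 0.4277
mean = (0.5293 + 1.2518 + 0.4636 + 0.4277)/4 = 0.6681

0.6681


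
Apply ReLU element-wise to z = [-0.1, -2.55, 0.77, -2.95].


ReLU(-0.1) = max(0, -0.1) = 0.0
ReLU(-2.55) = max(0, -2.55) = 0.0
ReLU(0.77) = max(0, 0.77) = 0.77
ReLU(-2.95) = max(0, -2.95) = 0.0
result = [0.0, 0.0, 0.77, 0.0]

[0.0, 0.0, 0.77, 0.0]


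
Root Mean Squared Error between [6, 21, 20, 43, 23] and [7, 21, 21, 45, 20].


MSE = 15/5 = 3
RMSE = √(15/5) = 1.7321

1.7321


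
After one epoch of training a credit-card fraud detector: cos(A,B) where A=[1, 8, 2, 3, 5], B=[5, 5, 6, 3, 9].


A·B = 1·5 + 8·5 + 2·6 + 3·3 + 5·9 = 111
‖A‖ = √103 = 10.1489, ‖B‖ = √176 = 13.2665
cos = 111/(√103·√176) = 111/√18128 = 0.8244

0.8244


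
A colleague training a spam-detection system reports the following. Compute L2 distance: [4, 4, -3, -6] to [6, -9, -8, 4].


d = √((4-6)² + (4+ 9)² + (-3+ 8)² + (-6-4)²)
  = √(4 + 169 + 25 + 100)
  = √298 = 17.2627

17.2627


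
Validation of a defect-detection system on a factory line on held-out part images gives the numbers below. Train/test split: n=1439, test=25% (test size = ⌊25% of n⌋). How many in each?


Test = ⌊1439·25/100⌋ = 359
Train = 1439 - 359 = 1080

Train: 1080, Test: 359


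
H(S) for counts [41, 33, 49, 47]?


Probabilities: [41/170, 33/170, 49/170, 47/170] ≈ [0.2412, 0.1941, 0.2882, 0.2765]
H = -((41/170)·log₂(41/170) + (33/170)·log₂(33/170) + (49/170)·log₂(49/170) + (47/170)·log₂(47/170))
  = 1.984 bits

1.984 bits


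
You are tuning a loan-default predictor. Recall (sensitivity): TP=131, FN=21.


Recall = TP/(TP+FN)
= 131/(131+21)
= 131/152 = 86.18%

86.18%


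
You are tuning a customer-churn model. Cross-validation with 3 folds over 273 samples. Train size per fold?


Fold size = 273/3 = 91
Training per fold = 273 - 91 = 182

182


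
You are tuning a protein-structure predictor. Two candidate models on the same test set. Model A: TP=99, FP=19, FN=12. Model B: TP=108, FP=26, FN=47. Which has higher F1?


Model A: P=99/118=0.839, R=99/111=0.8919, F1=2PR/(P+R)=2TP/(2TP+FP+FN)=198/229=0.8646
Model B: P=108/134=0.806, R=108/155=0.6968, F1=2PR/(P+R)=2TP/(2TP+FP+FN)=216/289=0.7474
0.8646 > 0.7474 → Model A

Model A


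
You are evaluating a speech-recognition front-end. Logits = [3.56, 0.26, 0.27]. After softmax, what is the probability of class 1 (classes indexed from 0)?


Exponentials: e^3.56=35.1632, e^0.26=1.2969, e^0.27=1.31
Sum = 37.7701
Softmax = [0.931, 0.0343, 0.0347]
p[1] = 1.2969/37.7701 = 0.0343

0.0343


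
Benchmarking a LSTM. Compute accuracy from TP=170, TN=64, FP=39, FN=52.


Accuracy = (TP+TN)/(TP+TN+FP+FN)
= (170+64)/(325)
= 234/325 = 72.0%

72.0%


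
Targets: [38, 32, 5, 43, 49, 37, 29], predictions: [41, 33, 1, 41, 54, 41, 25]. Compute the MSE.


Squared errors: (38-41)²=9, (32-33)²=1, (5-1)²=16, (43-41)²=4, (49-54)²=25, (37-41)²=16, (29-25)²=16
Sum = 87
MSE = 87/7 = 87/7

87/7


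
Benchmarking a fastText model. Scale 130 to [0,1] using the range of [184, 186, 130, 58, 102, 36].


min=36, max=186
(130-36)/(186-36) = 94/150 = 0.6267

0.6267


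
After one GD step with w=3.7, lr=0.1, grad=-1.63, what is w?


w_new = w - α·∇
= 3.7 - 0.1·-1.63
= 3.7 + 0.163
= 3.863

3.863


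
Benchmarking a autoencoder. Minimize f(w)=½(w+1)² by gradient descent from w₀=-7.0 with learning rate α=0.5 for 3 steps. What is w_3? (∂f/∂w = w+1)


step 1: grad = -7+1 = -6; w = -7 - 0.5·(-6) = -4
step 2: grad = -4+1 = -3; w = -4 - 0.5·(-3) = -2.5
step 3: grad = -2.5+1 = -1.5; w = -2.5 - 0.5·(-1.5) = -1.75

-1.75


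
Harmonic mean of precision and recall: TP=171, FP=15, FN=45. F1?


Precision = 171/186 = 0.9194
Recall = 171/216 = 0.7917
F1 = 2·P·R/(P+R) = 2·TP/(2·TP+FP+FN) = 342/(342+15+45) = 342/402 = 0.8507

0.8507


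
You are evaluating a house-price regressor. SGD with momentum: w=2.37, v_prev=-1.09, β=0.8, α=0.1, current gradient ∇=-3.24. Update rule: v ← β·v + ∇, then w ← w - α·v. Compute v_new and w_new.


v_new = 0.8·-1.09 - 3.24 = -0.872 - 3.24 = -4.112
w_new = 2.37 - 0.1·-4.112 = 2.37 + 0.4112 = 2.7812

v_new=-4.112, w_new=2.7812


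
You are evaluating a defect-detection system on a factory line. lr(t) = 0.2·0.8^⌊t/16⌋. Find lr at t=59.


n_drops = ⌊59/16⌋ = 3
lr = 0.2·0.8^3 = 0.2·0.512 = 0.1024

0.1024


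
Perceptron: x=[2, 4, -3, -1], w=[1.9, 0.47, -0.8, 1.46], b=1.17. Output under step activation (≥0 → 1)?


z = (2)·(1.9) + (4)·(0.47) + (-3)·(-0.8) + (-1)·(1.46) + 1.17
  = 7.79
step(z) = 1 (z≥0)

1


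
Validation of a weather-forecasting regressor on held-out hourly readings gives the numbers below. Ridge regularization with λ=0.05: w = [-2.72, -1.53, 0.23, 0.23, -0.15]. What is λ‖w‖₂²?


‖w‖₂² = (-2.72)² + (-1.53)² + (0.23)² + (0.23)² + (-0.15)²
     = 7.3984 + 2.3409 + 0.0529 + 0.0529 + 0.0225
     = 9.8676
λ·‖w‖₂² = 0.05·9.8676 = 0.49338

0.49338


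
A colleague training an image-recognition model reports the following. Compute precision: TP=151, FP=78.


Precision = TP/(TP+FP)
= 151/(151+78)
= 151/229 = 65.94%

65.94%


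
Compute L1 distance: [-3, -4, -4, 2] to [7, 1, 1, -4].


d = |-3-7| + |-4-1| + |-4-1| + |2+ 4|
  = 10 + 5 + 5 + 6
  = 26

26


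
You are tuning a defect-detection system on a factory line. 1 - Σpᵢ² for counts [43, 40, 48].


Probabilities: [43/131, 40/131, 48/131] ≈ [0.3282, 0.3053, 0.3664]
Σpᵢ² = (1849 + 1600 + 2304)/131² = 5753/17161
Gini = 1 - Σpᵢ² = 1 - 5753/17161 = 0.6648

0.6648


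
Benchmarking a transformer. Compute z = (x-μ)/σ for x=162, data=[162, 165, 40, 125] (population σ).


μ = 123, σ = 50.443
z = (162 - 123)/50.443 = 0.7731

0.7731


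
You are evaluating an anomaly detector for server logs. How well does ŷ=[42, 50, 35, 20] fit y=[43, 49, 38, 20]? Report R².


ȳ = 37.5
SS_res = Σ(y-ŷ)² = 11
SS_tot = Σ(y-ȳ)² = 469
R² = 1 - SS_res/SS_tot = 1 - 0.0235 = 0.9765

0.9765


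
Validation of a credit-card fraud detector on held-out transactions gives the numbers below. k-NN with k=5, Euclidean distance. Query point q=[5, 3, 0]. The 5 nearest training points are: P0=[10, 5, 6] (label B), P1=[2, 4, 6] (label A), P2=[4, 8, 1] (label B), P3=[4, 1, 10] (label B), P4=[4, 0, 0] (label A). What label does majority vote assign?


d(q,P0) = 8.0623  (label B)
d(q,P1) = 6.7823  (label A)
d(q,P2) = 5.1962  (label B)
d(q,P3) = 10.247  (label B)
d(q,P4) = 3.1623  (label A)
Votes: A=2, B=3
Majority → B

B


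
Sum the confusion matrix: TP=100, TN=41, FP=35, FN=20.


Total = TP + TN + FP + FN
= 100 + 41 + 35 + 20
= 196
(Predicted positive: 135, predicted negative: 61)

196


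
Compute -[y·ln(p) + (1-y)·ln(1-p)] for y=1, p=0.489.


BCE = -[y·ln(p) + (1-y)·ln(1-p)]
= -1·ln(0.489) - 0
= -ln(0.489) = 0.7154

0.7154


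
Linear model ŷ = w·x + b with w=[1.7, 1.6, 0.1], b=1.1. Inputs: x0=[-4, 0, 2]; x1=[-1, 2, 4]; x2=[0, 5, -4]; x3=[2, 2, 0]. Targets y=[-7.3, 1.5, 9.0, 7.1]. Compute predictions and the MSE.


ŷ0 = (1.7)·(-4) + (1.6)·(0) + (0.1)·(2) + 1.1 = -5.5
ŷ1 = (1.7)·(-1) + (1.6)·(2) + (0.1)·(4) + 1.1 = 3.0
ŷ2 = (1.7)·(0) + (1.6)·(5) + (0.1)·(-4) + 1.1 = 8.7
ŷ3 = (1.7)·(2) + (1.6)·(2) + (0.1)·(0) + 1.1 = 7.7
errors² = [3.24, 2.25, 0.09, 0.36]
MSE = 5.9400/4 = 1.485

1.485


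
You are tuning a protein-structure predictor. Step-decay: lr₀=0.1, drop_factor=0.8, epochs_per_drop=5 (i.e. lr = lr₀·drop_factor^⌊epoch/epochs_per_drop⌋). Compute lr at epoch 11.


n_drops = ⌊11/5⌋ = 2
lr = 0.1·0.8^2 = 0.1·0.64 = 0.064

0.064


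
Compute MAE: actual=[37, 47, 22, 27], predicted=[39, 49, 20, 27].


Absolute errors: |37-39|=2, |47-49|=2, |22-20|=2, |27-27|=0
Sum = 6
MAE = 6/4 = 3/2

3/2


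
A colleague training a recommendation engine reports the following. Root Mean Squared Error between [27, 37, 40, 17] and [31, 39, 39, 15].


MSE = 25/4 = 6.25
RMSE = √(25/4) = 2.5

2.5


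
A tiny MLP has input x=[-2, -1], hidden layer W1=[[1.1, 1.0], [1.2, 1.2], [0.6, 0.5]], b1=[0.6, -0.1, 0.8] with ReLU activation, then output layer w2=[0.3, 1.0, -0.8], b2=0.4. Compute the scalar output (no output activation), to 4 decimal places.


z1[0] = (1.1)·(-2) + (1.0)·(-1) + 0.6 = -2.6
z1[1] = (1.2)·(-2) + (1.2)·(-1) - 0.1 = -3.7
z1[2] = (0.6)·(-2) + (0.5)·(-1) + 0.8 = -0.9
h = ReLU(z1) = [0.0, 0.0, 0.0]
output = (0.3)·(0.0) + (1.0)·(0.0) + (-0.8)·(0.0) + 0.4 = 0.4

0.4


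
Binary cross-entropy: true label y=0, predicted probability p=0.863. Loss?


BCE = -[y·ln(p) + (1-y)·ln(1-p)]
= -0 - 1·ln(1-0.863)
= -ln(0.137) = 1.9878

1.9878


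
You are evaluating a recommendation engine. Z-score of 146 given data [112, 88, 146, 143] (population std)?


μ = 122.25, σ = 23.8367
z = (146 - 122.25)/23.8367 = 0.9964

0.9964


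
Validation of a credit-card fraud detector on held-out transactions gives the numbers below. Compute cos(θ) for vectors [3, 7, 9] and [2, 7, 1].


A·B = 3·2 + 7·7 + 9·1 = 64
‖A‖ = √139 = 11.7898, ‖B‖ = √54 = 7.3485
cos = 64/(√139·√54) = 64/√7506 = 0.7387

0.7387


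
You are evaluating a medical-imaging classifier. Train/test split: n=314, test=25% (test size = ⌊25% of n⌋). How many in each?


Test = ⌊314·25/100⌋ = 78
Train = 314 - 78 = 236

Train: 236, Test: 78


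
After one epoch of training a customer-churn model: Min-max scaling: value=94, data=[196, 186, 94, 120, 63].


min=63, max=196
(94-63)/(196-63) = 31/133 = 0.2331

0.2331


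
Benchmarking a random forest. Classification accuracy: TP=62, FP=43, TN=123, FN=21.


Accuracy = (TP+TN)/(TP+TN+FP+FN)
= (62+123)/(249)
= 185/249 = 74.3%

74.3%


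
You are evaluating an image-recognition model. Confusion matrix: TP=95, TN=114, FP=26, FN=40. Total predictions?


Total = TP + TN + FP + FN
= 95 + 114 + 26 + 40
= 275
(Predicted positive: 121, predicted negative: 154)

275


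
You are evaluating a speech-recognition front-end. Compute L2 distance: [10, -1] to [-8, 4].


d = √((10+ 8)² + (-1-4)²)
  = √(324 + 25)
  = √349 = 18.6815

18.6815


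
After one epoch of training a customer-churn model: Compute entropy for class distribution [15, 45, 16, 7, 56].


Probabilities: [15/139, 45/139, 16/139, 7/139, 56/139] ≈ [0.1079, 0.3237, 0.1151, 0.0504, 0.4029]
H = -((15/139)·log₂(15/139) + (45/139)·log₂(45/139) + (16/139)·log₂(16/139) + (7/139)·log₂(7/139) + (56/139)·log₂(56/139))
  = 1.9779 bits

1.9779 bits


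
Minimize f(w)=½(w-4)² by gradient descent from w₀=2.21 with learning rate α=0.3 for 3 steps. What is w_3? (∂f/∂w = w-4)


step 1: grad = 2.21-4 = -1.79; w = 2.21 - 0.3·(-1.79) = 2.747
step 2: grad = 2.747-4 = -1.253; w = 2.747 - 0.3·(-1.253) = 3.1229
step 3: grad = 3.1229-4 = -0.8771; w = 3.1229 - 0.3·(-0.8771) = 3.38603

3.38603


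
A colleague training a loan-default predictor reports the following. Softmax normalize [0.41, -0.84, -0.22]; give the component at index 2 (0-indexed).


Exponentials: e^0.41=1.5068, e^-0.84=0.4317, e^-0.22=0.8025
Sum = 2.741
Softmax = [0.5497, 0.1575, 0.2928]
p[2] = 0.8025/2.741 = 0.2928

0.2928


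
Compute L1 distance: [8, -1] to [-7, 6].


d = |8+ 7| + |-1-6|
  = 15 + 7
  = 22

22


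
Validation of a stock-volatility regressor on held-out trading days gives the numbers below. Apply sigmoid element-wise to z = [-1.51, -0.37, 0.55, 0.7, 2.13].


σ(-1.51) = 1/(1+e^1.51) = 0.1809
σ(-0.37) = 1/(1+e^0.37) = 0.4085
σ(0.55) = 1/(1+e^-0.55) = 0.6341
σ(0.7) = 1/(1+e^-0.7) = 0.6682
σ(2.13) = 1/(1+e^-2.13) = 0.8938
result = [0.1809, 0.4085, 0.6341, 0.6682, 0.8938]

[0.1809, 0.4085, 0.6341, 0.6682, 0.8938]


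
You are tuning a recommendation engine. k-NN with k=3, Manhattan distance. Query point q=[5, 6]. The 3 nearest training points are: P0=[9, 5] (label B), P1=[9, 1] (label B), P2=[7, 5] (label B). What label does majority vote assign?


d(q,P0) = 5  (label B)
d(q,P1) = 9  (label B)
d(q,P2) = 3  (label B)
Votes: A=0, B=3
Majority → B

B


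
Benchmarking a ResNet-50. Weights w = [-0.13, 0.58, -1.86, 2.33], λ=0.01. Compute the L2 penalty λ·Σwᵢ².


‖w‖₂² = (-0.13)² + (0.58)² + (-1.86)² + (2.33)²
     = 0.0169 + 0.3364 + 3.4596 + 5.4289
     = 9.2418
λ·‖w‖₂² = 0.01·9.2418 = 0.092418

0.092418


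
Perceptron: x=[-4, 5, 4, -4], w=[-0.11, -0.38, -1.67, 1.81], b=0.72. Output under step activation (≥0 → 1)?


z = (-4)·(-0.11) + (5)·(-0.38) + (4)·(-1.67) + (-4)·(1.81) + 0.72
  = -14.66
step(z) = 0 (z<0)

0


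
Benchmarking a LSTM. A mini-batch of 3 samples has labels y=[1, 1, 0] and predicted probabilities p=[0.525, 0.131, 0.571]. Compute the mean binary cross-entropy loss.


L[0] = -ln(0.525) = 0.6444
L[1] = -ln(0.131) = 2.0326
L[2] = -ln(1-0.571) = -ln(0.429) = 0.8463
mean = (0.6444 + 2.0326 + 0.8463)/3 = 1.1744

1.1744


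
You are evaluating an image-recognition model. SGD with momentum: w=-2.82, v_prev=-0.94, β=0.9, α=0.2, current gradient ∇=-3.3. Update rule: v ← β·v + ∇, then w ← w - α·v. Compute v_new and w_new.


v_new = 0.9·-0.94 - 3.3 = -0.846 - 3.3 = -4.146
w_new = -2.82 - 0.2·-4.146 = -2.82 + 0.8292 = -1.9908

v_new=-4.146, w_new=-1.9908


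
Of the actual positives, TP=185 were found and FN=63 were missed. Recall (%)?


Recall = TP/(TP+FN)
= 185/(185+63)
= 185/248 = 74.6%

74.6%


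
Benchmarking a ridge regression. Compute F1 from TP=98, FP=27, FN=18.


Precision = 98/125 = 0.784
Recall = 98/116 = 0.8448
F1 = 2·P·R/(P+R) = 2·TP/(2·TP+FP+FN) = 196/(196+27+18) = 196/241 = 0.8133

0.8133


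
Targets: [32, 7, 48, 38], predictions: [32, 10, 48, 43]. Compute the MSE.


Squared errors: (32-32)²=0, (7-10)²=9, (48-48)²=0, (38-43)²=25
Sum = 34
MSE = 34/4 = 17/2

17/2


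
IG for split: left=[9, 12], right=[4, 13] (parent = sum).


Parent = [13, 25], H_parent = 0.9268
H_left = 0.9852 (n=21), H_right = 0.7871 (n=17)
H_children = (21/38)·0.9852 + (17/38)·0.7871 = 0.8966
IG = 0.9268 - 0.8966 = 0.0302

0.0302


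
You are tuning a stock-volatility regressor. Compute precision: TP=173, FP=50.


Precision = TP/(TP+FP)
= 173/(173+50)
= 173/223 = 77.58%

77.58%


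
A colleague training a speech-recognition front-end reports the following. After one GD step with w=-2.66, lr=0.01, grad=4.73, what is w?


w_new = w - α·∇
= -2.66 - 0.01·4.73
= -2.66 - 0.0473
= -2.7073

-2.7073


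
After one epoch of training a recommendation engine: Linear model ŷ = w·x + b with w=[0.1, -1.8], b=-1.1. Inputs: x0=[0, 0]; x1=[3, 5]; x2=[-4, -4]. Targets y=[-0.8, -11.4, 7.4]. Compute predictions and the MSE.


ŷ0 = (0.1)·(0) + (-1.8)·(0) - 1.1 = -1.1
ŷ1 = (0.1)·(3) + (-1.8)·(5) - 1.1 = -9.8
ŷ2 = (0.1)·(-4) + (-1.8)·(-4) - 1.1 = 5.7
errors² = [0.09, 2.56, 2.89]
MSE = 5.5400/3 = 1.8467

1.8467


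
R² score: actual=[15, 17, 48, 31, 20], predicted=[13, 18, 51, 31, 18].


ȳ = 26.2
SS_res = Σ(y-ŷ)² = 18
SS_tot = Σ(y-ȳ)² = 746.8
R² = 1 - SS_res/SS_tot = 1 - 0.0241 = 0.9759

0.9759


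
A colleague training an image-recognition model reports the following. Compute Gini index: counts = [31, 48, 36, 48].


Probabilities: [31/163, 48/163, 36/163, 48/163] ≈ [0.1902, 0.2945, 0.2209, 0.2945]
Σpᵢ² = (961 + 2304 + 1296 + 2304)/163² = 6865/26569
Gini = 1 - Σpᵢ² = 1 - 6865/26569 = 0.7416

0.7416


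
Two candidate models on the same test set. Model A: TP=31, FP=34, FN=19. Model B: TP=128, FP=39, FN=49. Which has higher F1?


Model A: P=31/65=0.4769, R=31/50=0.62, F1=2PR/(P+R)=2TP/(2TP+FP+FN)=62/115=0.5391
Model B: P=128/167=0.7665, R=128/177=0.7232, F1=2PR/(P+R)=2TP/(2TP+FP+FN)=256/344=0.7442
0.5391 < 0.7442 → Model B

Model B


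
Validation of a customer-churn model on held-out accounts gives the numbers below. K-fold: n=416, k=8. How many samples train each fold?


Fold size = 416/8 = 52
Training per fold = 416 - 52 = 364

364


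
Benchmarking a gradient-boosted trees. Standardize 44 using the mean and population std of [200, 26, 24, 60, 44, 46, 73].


μ = 67.5714, σ = 56.4063
z = (44 - 67.5714)/56.4063 = -0.4179

-0.4179


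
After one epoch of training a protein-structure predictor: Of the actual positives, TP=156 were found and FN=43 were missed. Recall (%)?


Recall = TP/(TP+FN)
= 156/(156+43)
= 156/199 = 78.39%

78.39%


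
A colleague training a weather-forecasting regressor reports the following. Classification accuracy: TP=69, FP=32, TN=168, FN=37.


Accuracy = (TP+TN)/(TP+TN+FP+FN)
= (69+168)/(306)
= 237/306 = 77.45%

77.45%


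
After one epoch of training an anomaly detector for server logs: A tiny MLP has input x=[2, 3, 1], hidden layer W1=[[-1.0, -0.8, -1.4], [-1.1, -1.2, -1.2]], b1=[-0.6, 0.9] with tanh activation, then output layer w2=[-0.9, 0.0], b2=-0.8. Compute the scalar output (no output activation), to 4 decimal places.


z1[0] = (-1.0)·(2) + (-0.8)·(3) + (-1.4)·(1) - 0.6 = -6.4
z1[1] = (-1.1)·(2) + (-1.2)·(3) + (-1.2)·(1) + 0.9 = -6.1
h = tanh(z1) = [-1.0, -1.0]
output = (-0.9)·(-1.0) + (0.0)·(-1.0) - 0.8 = 0.1

0.1


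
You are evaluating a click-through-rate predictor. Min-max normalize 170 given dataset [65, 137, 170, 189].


min=65, max=189
(170-65)/(189-65) = 105/124 = 0.8468

0.8468


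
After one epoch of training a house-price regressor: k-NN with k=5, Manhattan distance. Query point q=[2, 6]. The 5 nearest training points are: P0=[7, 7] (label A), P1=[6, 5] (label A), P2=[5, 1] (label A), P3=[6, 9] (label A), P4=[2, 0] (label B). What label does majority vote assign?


d(q,P0) = 6  (label A)
d(q,P1) = 5  (label A)
d(q,P2) = 8  (label A)
d(q,P3) = 7  (label A)
d(q,P4) = 6  (label B)
Votes: A=4, B=1
Majority → A

A


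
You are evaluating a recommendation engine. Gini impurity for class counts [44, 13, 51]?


Probabilities: [44/108, 13/108, 51/108] ≈ [0.4074, 0.1204, 0.4722]
Σpᵢ² = (1936 + 169 + 2601)/108² = 4706/11664
Gini = 1 - Σpᵢ² = 1 - 4706/11664 = 0.5965

0.5965


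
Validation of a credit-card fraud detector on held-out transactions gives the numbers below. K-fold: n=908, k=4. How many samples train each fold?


Fold size = 908/4 = 227
Training per fold = 908 - 227 = 681

681


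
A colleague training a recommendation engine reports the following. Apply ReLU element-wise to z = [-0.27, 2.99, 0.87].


ReLU(-0.27) = max(0, -0.27) = 0.0
ReLU(2.99) = max(0, 2.99) = 2.99
ReLU(0.87) = max(0, 0.87) = 0.87
result = [0.0, 2.99, 0.87]

[0.0, 2.99, 0.87]


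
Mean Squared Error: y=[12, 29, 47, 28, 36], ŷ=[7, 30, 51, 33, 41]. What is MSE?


Squared errors: (12-7)²=25, (29-30)²=1, (47-51)²=16, (28-33)²=25, (36-41)²=25
Sum = 92
MSE = 92/5 = 92/5

92/5


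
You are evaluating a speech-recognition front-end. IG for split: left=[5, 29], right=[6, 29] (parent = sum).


Parent = [11, 58], H_parent = 0.6329
H_left = 0.6024 (n=34), H_right = 0.661 (n=35)
H_children = (34/69)·0.6024 + (35/69)·0.661 = 0.6321
IG = 0.6329 - 0.6321 = 0.0008

0.0008


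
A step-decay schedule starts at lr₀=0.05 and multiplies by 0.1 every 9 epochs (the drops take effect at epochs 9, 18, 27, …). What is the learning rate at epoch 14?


n_drops = ⌊14/9⌋ = 1
lr = 0.05·0.1^1 = 0.05·0.1 = 0.005

0.005


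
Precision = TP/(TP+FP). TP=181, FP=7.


Precision = TP/(TP+FP)
= 181/(181+7)
= 181/188 = 96.28%

96.28%


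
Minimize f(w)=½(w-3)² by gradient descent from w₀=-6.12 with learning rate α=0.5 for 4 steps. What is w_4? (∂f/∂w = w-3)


step 1: grad = -6.12-3 = -9.12; w = -6.12 - 0.5·(-9.12) = -1.56
step 2: grad = -1.56-3 = -4.56; w = -1.56 - 0.5·(-4.56) = 0.72
step 3: grad = 0.72-3 = -2.28; w = 0.72 - 0.5·(-2.28) = 1.86
step 4: grad = 1.86-3 = -1.14; w = 1.86 - 0.5·(-1.14) = 2.43

2.43


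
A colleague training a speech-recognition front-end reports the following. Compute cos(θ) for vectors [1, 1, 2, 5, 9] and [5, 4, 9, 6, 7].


A·B = 1·5 + 1·4 + 2·9 + 5·6 + 9·7 = 120
‖A‖ = √112 = 10.583, ‖B‖ = √207 = 14.3875
cos = 120/(√112·√207) = 120/√23184 = 0.7881

0.7881


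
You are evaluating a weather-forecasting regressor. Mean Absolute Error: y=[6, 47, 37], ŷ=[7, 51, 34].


Absolute errors: |6-7|=1, |47-51|=4, |37-34|=3
Sum = 8
MAE = 8/3 = 8/3

8/3


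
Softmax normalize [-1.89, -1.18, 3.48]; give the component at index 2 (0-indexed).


Exponentials: e^-1.89=0.1511, e^-1.18=0.3073, e^3.48=32.4597
Sum = 32.9181
Softmax = [0.0046, 0.0093, 0.9861]
p[2] = 32.4597/32.9181 = 0.9861

0.9861


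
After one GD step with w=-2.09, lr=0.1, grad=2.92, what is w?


w_new = w - α·∇
= -2.09 - 0.1·2.92
= -2.09 - 0.292
= -2.382

-2.382


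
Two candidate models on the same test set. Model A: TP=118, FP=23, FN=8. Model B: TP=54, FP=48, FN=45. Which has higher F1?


Model A: P=118/141=0.8369, R=118/126=0.9365, F1=2PR/(P+R)=2TP/(2TP+FP+FN)=236/267=0.8839
Model B: P=54/102=0.5294, R=54/99=0.5455, F1=2PR/(P+R)=2TP/(2TP+FP+FN)=108/201=0.5373
0.8839 > 0.5373 → Model A

Model A


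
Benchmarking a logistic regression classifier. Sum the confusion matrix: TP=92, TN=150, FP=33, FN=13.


Total = TP + TN + FP + FN
= 92 + 150 + 33 + 13
= 288
(Predicted positive: 125, predicted negative: 163)

288


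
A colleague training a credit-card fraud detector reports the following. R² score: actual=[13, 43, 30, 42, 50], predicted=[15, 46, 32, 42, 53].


ȳ = 35.6
SS_res = Σ(y-ŷ)² = 26
SS_tot = Σ(y-ȳ)² = 845.2
R² = 1 - SS_res/SS_tot = 1 - 0.0308 = 0.9692

0.9692


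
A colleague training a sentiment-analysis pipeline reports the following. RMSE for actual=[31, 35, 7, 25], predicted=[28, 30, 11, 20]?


MSE = 75/4 = 18.75
RMSE = √(75/4) = 4.3301

4.3301


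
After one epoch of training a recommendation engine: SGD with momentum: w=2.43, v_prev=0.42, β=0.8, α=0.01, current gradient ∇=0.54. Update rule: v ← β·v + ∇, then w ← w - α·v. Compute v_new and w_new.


v_new = 0.8·0.42 + 0.54 = 0.336 + 0.54 = 0.876
w_new = 2.43 - 0.01·0.876 = 2.43 - 0.00876 = 2.42124

v_new=0.876, w_new=2.42124


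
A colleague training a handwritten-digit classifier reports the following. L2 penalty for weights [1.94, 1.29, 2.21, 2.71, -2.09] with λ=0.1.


‖w‖₂² = (1.94)² + (1.29)² + (2.21)² + (2.71)² + (-2.09)²
     = 3.7636 + 1.6641 + 4.8841 + 7.3441 + 4.3681
     = 22.024
λ·‖w‖₂² = 0.1·22.024 = 2.2024

2.2024


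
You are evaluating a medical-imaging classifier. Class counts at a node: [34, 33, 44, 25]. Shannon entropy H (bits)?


Probabilities: [34/136, 33/136, 44/136, 25/136] ≈ [0.25, 0.2426, 0.3235, 0.1838]
H = -((34/136)·log₂(34/136) + (33/136)·log₂(33/136) + (44/136)·log₂(44/136) + (25/136)·log₂(25/136))
  = 1.9717 bits

1.9717 bits


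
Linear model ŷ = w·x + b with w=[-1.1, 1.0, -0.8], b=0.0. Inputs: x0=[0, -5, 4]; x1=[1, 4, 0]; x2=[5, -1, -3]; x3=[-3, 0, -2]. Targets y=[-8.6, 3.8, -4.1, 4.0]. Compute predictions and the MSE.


ŷ0 = (-1.1)·(0) + (1.0)·(-5) + (-0.8)·(4) + 0.0 = -8.2
ŷ1 = (-1.1)·(1) + (1.0)·(4) + (-0.8)·(0) + 0.0 = 2.9
ŷ2 = (-1.1)·(5) + (1.0)·(-1) + (-0.8)·(-3) + 0.0 = -4.1
ŷ3 = (-1.1)·(-3) + (1.0)·(0) + (-0.8)·(-2) + 0.0 = 4.9
errors² = [0.16, 0.81, 0.0, 0.81]
MSE = 1.7800/4 = 0.445

0.445


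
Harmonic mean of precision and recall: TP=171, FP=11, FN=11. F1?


Precision = 171/182 = 0.9396
Recall = 171/182 = 0.9396
F1 = 2·P·R/(P+R) = 2·TP/(2·TP+FP+FN) = 342/(342+11+11) = 342/364 = 0.9396

0.9396


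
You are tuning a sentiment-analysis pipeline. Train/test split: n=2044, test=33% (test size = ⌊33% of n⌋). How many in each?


Test = ⌊2044·33/100⌋ = 674
Train = 2044 - 674 = 1370

Train: 1370, Test: 674


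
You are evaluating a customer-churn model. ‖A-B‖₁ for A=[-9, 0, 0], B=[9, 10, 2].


d = |-9-9| + |0-10| + |0-2|
  = 18 + 10 + 2
  = 30

30


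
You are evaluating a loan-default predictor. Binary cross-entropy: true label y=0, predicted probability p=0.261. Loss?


BCE = -[y·ln(p) + (1-y)·ln(1-p)]
= -0 - 1·ln(1-0.261)
= -ln(0.739) = 0.3025

0.3025


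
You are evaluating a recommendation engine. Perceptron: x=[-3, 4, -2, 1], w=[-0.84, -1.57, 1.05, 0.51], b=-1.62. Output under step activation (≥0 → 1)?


z = (-3)·(-0.84) + (4)·(-1.57) + (-2)·(1.05) + (1)·(0.51) - 1.62
  = -6.97
step(z) = 0 (z<0)

0


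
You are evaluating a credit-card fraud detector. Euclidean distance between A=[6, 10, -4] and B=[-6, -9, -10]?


d = √((6+ 6)² + (10+ 9)² + (-4+ 10)²)
  = √(144 + 361 + 36)
  = √541 = 23.2594

23.2594


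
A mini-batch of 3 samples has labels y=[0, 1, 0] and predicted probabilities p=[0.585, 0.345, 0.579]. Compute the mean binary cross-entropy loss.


L[0] = -ln(1-0.585) = -ln(0.415) = 0.8795
L[1] = -ln(0.345) = 1.0642
L[2] = -ln(1-0.579) = -ln(0.421) = 0.8651
mean = (0.8795 + 1.0642 + 0.8651)/3 = 0.9363

0.9363


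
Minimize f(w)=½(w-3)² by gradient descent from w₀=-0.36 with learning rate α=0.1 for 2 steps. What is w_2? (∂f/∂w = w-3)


step 1: grad = -0.36-3 = -3.36; w = -0.36 - 0.1·(-3.36) = -0.024
step 2: grad = -0.024-3 = -3.024; w = -0.024 - 0.1·(-3.024) = 0.2784

0.2784


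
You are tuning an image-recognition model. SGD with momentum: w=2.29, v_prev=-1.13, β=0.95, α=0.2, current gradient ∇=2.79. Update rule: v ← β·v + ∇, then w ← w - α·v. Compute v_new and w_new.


v_new = 0.95·-1.13 + 2.79 = -1.0735 + 2.79 = 1.7165
w_new = 2.29 - 0.2·1.7165 = 2.29 - 0.3433 = 1.9467

v_new=1.7165, w_new=1.9467


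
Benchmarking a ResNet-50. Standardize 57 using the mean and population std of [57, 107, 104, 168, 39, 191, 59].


μ = 103.5714, σ = 53.628
z = (57 - 103.5714)/53.628 = -0.8684

-0.8684


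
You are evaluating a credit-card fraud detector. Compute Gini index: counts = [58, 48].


Probabilities: [58/106, 48/106] ≈ [0.5472, 0.4528]
Σpᵢ² = (3364 + 2304)/106² = 5668/11236
Gini = 1 - Σpᵢ² = 1 - 5668/11236 = 0.4956

0.4956


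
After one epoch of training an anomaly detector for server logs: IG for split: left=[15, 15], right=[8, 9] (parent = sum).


Parent = [23, 24], H_parent = 0.9997
H_left = 1 (n=30), H_right = 0.9975 (n=17)
H_children = (30/47)·1 + (17/47)·0.9975 = 0.9991
IG = 0.9997 - 0.9991 = 0.0006

0.0006


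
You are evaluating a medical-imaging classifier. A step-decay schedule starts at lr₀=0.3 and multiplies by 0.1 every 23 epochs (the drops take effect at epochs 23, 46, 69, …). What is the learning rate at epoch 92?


n_drops = ⌊92/23⌋ = 4
lr = 0.3·0.1^4 = 0.3·0.0001 = 0.00003

0.00003


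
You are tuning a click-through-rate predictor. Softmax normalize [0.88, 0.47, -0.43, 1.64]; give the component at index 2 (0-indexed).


Exponentials: e^0.88=2.4109, e^0.47=1.6, e^-0.43=0.6505, e^1.64=5.1552
Sum = 9.8166
Softmax = [0.2456, 0.163, 0.0663, 0.5251]
p[2] = 0.6505/9.8166 = 0.0663

0.0663


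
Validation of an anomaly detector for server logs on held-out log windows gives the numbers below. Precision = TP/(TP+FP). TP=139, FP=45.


Precision = TP/(TP+FP)
= 139/(139+45)
= 139/184 = 75.54%

75.54%


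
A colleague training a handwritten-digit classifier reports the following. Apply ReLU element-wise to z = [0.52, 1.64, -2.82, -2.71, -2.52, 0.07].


ReLU(0.52) = max(0, 0.52) = 0.52
ReLU(1.64) = max(0, 1.64) = 1.64
ReLU(-2.82) = max(0, -2.82) = 0.0
ReLU(-2.71) = max(0, -2.71) = 0.0
ReLU(-2.52) = max(0, -2.52) = 0.0
ReLU(0.07) = max(0, 0.07) = 0.07
result = [0.52, 1.64, 0.0, 0.0, 0.0, 0.07]

[0.52, 1.64, 0.0, 0.0, 0.0, 0.07]


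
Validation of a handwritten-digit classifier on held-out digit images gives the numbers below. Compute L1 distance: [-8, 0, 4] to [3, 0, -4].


d = |-8-3| + |0-0| + |4+ 4|
  = 11 + 0 + 8
  = 19

19


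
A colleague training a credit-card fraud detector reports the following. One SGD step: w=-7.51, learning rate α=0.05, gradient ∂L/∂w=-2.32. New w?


w_new = w - α·∇
= -7.51 - 0.05·-2.32
= -7.51 + 0.116
= -7.394

-7.394


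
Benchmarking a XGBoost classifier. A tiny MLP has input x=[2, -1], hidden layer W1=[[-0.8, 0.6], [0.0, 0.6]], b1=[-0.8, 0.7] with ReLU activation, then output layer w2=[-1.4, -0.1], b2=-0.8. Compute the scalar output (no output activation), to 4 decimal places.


z1[0] = (-0.8)·(2) + (0.6)·(-1) - 0.8 = -3.0
z1[1] = (0.0)·(2) + (0.6)·(-1) + 0.7 = 0.1
h = ReLU(z1) = [0.0, 0.1]
output = (-1.4)·(0.0) + (-0.1)·(0.1) - 0.8 = -0.81

-0.81


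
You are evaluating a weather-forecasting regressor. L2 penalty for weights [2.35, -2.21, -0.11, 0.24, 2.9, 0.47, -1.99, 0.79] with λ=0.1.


‖w‖₂² = (2.35)² + (-2.21)² + (-0.11)² + (0.24)² + (2.9)² + (0.47)² + (-1.99)² + (0.79)²
     = 5.5225 + 4.8841 + 0.0121 + 0.0576 + 8.41 + 0.2209 + 3.9601 + 0.6241
     = 23.6914
λ·‖w‖₂² = 0.1·23.6914 = 2.36914

2.36914


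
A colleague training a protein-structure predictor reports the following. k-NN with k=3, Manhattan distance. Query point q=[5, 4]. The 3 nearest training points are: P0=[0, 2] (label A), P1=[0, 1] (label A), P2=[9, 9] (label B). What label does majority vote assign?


d(q,P0) = 7  (label A)
d(q,P1) = 8  (label A)
d(q,P2) = 9  (label B)
Votes: A=2, B=1
Majority → A

A
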